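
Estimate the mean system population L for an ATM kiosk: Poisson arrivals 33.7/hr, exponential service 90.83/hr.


ρ = λ/μ = 33.7/90.83 = 0.3710
L = ρ/(1−ρ) = 0.3710/(1 − 0.3710) = 0.3710/0.6290 = 0.5899

Final: 0.5899


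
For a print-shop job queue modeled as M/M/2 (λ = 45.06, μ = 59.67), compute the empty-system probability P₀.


a = λ/μ = 45.06/59.67 = 0.7552; ρ = a/c = 0.3776
Σ_{k=0}^{1} a^k/k! (terms k=0..1) = 1.00000 + 0.75515 = 1.75515
Tail: a^2/(2!(1−ρ)) = 0.57026/(2·0.6224) = 0.45809
P₀ = 1/(1.75515 + 0.45809) = 1/2.21325 = 0.451825

Final: 0.451825


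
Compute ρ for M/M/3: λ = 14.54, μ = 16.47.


ρ = λ/(cμ) = 14.54/(3·16.47) = 14.54/49.41 = 0.2943

Final: 0.2943


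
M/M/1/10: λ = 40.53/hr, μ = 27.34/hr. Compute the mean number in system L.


ρ = 40.53/27.34 = 1.4824
L = ρ[1 − (K+1)ρ^K + Kρ^(K+1)] / [(1−ρ)(1−ρ^(K+1))]
Numerator: 1.4824·(1 − 11·51.260275 + 10·75.990452) = 292.102841
Denominator: (-0.4824)·(-74.990452) = 36.178642
L = 292.102841/36.178642 = 8.0739

Final: 8.0739


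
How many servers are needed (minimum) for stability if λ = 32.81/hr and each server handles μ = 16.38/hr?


Stability requires cμ > λ ⇔ c > λ/μ.
λ/μ = 32.81/16.38 = 2.0031
Minimum integer c = ⌊2.0031⌋ + 1 = 3
Check: 3·16.38 = 49.14 > 32.81, while 2·16.38 = 32.76 ≤ 32.81

Final: 3 servers


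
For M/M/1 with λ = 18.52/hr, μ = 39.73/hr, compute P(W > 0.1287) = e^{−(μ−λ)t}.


W ~ Exponential(μ−λ) for M/M/1.
μ − λ = 39.73 − 18.52 = 21.2100
P(W > t) = e^{−(μ−λ)t} = e^{−2.7297} = 0.065237

Final: 0.065237


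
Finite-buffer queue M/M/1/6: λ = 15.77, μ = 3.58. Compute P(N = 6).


ρ = λ/μ = 15.77/3.58 = 4.4050
P_K = (1−ρ)ρ^K/(1−ρ^(K+1)) = (-3.4050·7306.207464)/(1 − 32184.047964)
= -24877.840500/-32183.047964 = 0.773011

Final: 0.773011


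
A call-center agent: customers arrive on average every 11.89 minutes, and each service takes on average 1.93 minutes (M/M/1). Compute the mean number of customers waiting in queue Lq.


λ = 60/11.89 = 5.0463 /hr
μ = 60/1.93 = 31.0881 /hr
ρ = λ/μ = 5.0463/31.0881 = 0.1623
Lq = ρ²/(1−ρ) = 0.02635/0.8377 = 0.03145

Final: 0.03145


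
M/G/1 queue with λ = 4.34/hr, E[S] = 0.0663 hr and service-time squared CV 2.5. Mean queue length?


ρ = λ·E[S] = 4.34·0.0663 = 0.2877
Lq = ρ²(1+C_s²)/(2(1−ρ)) = 0.08280·(1+2.5)/(2·0.7123)
= 0.08280·3.5000/1.4245 = 0.20343

Final: 0.20343


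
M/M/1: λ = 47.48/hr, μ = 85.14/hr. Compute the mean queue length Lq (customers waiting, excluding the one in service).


ρ = 47.48/85.14 = 0.5577
Lq = ρ²/(1−ρ) = 0.3110/0.4423 = 0.7031

Final: 0.7031


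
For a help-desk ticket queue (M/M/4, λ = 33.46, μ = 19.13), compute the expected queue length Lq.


a = λ/μ = 1.7491; ρ = a/4 = 0.4373
P₀ = 0.170545
Lq = P₀·a^c·ρ / (c!·(1−ρ)²) = 0.170545·9.35931·0.4373/(24·0.31666)
= 0.09184

Final: 0.09184


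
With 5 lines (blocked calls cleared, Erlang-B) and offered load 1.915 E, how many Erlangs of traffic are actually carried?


B(5,1.915) = 0.032061 (Erlang-B)
Carried load = a(1 − B) = 1.915·(1 − 0.032061) = 1.915·0.967939 = 1.8536 E

Final: 1.8536 Erlangs


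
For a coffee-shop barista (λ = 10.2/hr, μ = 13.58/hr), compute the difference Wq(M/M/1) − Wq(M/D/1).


ρ = 10.2/13.58 = 0.7511
Wq(M/M/1) = ρ/(μ−λ) = 0.7511/3.38 = 0.22222 hr
Wq(M/D/1) = ρ/(2(μ−λ)) = 0.11111 hr
Savings = 0.22222 − 0.11111 = 0.11111 hr

Final: 0.11111 hr


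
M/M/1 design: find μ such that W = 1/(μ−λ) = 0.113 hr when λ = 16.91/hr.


W = 1/(μ−λ) ⇒ μ − λ = 1/W = 1/0.113 = 8.8496
μ = λ + 1/W = 16.91 + 8.8496 = 25.7596 per hr

Final: 25.7596 /hr


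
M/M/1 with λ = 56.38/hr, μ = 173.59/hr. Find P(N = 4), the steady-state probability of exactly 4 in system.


ρ = 56.38/173.59 = 0.3248
P_n = (1−ρ)·ρ^n = (1 − 0.3248)·0.3248^4 = 0.6752·0.011128 = 0.007513

Final: 0.007513


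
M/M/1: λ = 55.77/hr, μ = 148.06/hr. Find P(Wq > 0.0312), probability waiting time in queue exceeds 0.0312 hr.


ρ = 55.77/148.06 = 0.3767
P(Wq > t) = ρ·e^{−(μ−λ)t} = 0.3767·e^{−2.8794}
= 0.3767·0.056166 = 0.021156

Final: 0.021156


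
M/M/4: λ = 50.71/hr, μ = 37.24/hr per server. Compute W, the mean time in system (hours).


a = 1.3617; ρ = 0.3404; P₀ = 0.254657
Lq = P₀·a^c·ρ/(c!(1−ρ)²) = 0.02855
Wq = Lq/λ = 0.02855/50.71 = 0.0005630 hr
W = Wq + 1/μ = 0.0005630 + 0.02685 = 0.02742 hr

Final: 0.02742 hr


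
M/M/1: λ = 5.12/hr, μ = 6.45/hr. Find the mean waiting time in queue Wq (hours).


ρ = 5.12/6.45 = 0.7938
Wq = ρ/(μ−λ) = 0.7938/(6.45 − 5.12) = 0.7938/1.33 = 0.5968 hr

Final: 0.5968 hr


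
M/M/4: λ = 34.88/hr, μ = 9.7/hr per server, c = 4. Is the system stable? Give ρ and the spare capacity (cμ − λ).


Total capacity cμ = 4·9.7 = 38.80/hr
ρ = λ/(cμ) = 34.88/38.80 = 0.8990
Stable ⇔ ρ < 1: YES
Spare capacity = cμ − λ = 38.80 − 34.88 = 3.92/hr

Final: ρ = 0.8990; stable; margin = 3.92/hr


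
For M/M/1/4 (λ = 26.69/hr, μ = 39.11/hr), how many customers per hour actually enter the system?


ρ = 0.6824; P_K = (1−ρ)ρ^4/(1−ρ^5) = 0.080843
λ_eff = λ(1 − P_K) = 26.69·(1 − 0.080843) = 26.69·0.919157 = 24.5323 /hr

Final: 24.5323 /hr


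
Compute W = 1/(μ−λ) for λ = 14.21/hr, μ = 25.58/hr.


W = 1/(μ−λ) = 1/(25.58 − 14.21) = 1/11.37 = 0.08795 hr

Final: 0.08795 hr


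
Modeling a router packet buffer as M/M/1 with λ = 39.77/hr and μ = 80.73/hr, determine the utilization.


ρ = λ/μ = 39.77/80.73 = 0.4926

Final: 0.4926


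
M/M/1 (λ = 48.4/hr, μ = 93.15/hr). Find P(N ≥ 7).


ρ = 48.4/93.15 = 0.5196
P(N ≥ n) = ρ^n = 0.5196^7 = 0.010224

Final: 0.010224


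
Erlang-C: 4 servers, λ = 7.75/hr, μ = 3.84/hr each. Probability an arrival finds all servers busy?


a = λ/μ = 2.0182; ρ = a/4 = 0.5046
P₀ = 0.127872 (from M/M/c formula)
C(c,a) = [a^c/(c!(1−ρ))]·P₀ = [16.59136/(24·0.4954)]·0.127872
= 1.39533·0.127872 = 0.178424

Final: 0.178424


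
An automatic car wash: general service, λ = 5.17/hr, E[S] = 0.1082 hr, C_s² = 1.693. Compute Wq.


ρ = λ·E[S] = 5.17·0.1082 = 0.5594
E[S²] = E[S]²(1+C_s²) = 0.1082²·(1+1.693) = 0.031528
Wq = λ·E[S²]/(2(1−ρ)) = 5.17·0.031528/(2·0.4406) = 0.18497 hr

Final: 0.18497 hr


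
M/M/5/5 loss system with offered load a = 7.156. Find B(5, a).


B(c,a) = (a^c/c!) / Σ_{k=0}^{c} a^k/k!
a^5/5! = 156.376113
Σ terms (k=0..5): 1.00000 + 7.15600 + 25.60417 + 61.07448 + 109.26224 + 156.37611 = 360.472993
B = 156.376113/360.472993 = 0.433808

Final: 0.433808


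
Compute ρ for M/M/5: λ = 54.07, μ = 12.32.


ρ = λ/(cμ) = 54.07/(5·12.32) = 54.07/61.60 = 0.8778

Final: 0.8778


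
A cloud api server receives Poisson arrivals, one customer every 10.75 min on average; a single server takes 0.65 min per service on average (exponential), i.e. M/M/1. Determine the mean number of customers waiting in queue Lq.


λ = 60/10.75 = 5.5814 /hr
μ = 60/0.65 = 92.3077 /hr
ρ = λ/μ = 5.5814/92.3077 = 0.06047
Lq = ρ²/(1−ρ) = 0.003656/0.9395 = 0.003891

Final: 0.003891


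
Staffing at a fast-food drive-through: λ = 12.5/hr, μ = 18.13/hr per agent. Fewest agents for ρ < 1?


Stability requires cμ > λ ⇔ c > λ/μ.
λ/μ = 12.5/18.13 = 0.6895
Minimum integer c = ⌊0.6895⌋ + 1 = 1
Check: 1·18.13 = 18.13 > 12.5, while 0·18.13 = 0.00 ≤ 12.5

Final: 1 servers


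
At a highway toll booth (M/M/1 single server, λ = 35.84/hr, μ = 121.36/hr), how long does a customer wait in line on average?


ρ = 35.84/121.36 = 0.2953
Wq = ρ/(μ−λ) = 0.2953/(121.36 − 35.84) = 0.2953/85.52 = 0.003453 hr

Final: 0.003453 hr


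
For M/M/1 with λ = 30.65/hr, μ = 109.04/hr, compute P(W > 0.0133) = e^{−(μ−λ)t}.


W ~ Exponential(μ−λ) for M/M/1.
μ − λ = 109.04 − 30.65 = 78.3900
P(W > t) = e^{−(μ−λ)t} = e^{−1.0426} = 0.352541

Final: 0.352541


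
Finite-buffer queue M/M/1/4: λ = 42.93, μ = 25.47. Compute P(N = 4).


ρ = λ/μ = 42.93/25.47 = 1.6855
P_K = (1−ρ)ρ^K/(1−ρ^(K+1)) = (-0.6855·8.071008)/(1 − 13.603784)
= -5.532776/-12.603784 = 0.438977

Final: 0.438977


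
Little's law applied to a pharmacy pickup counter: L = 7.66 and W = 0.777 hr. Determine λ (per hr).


λ = L/W = 7.66/0.777 = 9.8584 /hr

Final: 9.8584 /hr


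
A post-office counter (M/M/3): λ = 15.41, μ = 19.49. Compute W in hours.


a = 0.7907; ρ = 0.2636; P₀ = 0.451448
Lq = P₀·a^c·ρ/(c!(1−ρ)²) = 0.01807
Wq = Lq/λ = 0.01807/15.41 = 0.001173 hr
W = Wq + 1/μ = 0.001173 + 0.05131 = 0.05248 hr

Final: 0.05248 hr


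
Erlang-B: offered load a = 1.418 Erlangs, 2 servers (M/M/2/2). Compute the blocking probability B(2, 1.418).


B(c,a) = (a^c/c!) / Σ_{k=0}^{c} a^k/k!
a^2/2! = 1.005362
Σ terms (k=0..2): 1.00000 + 1.41800 + 1.00536 = 3.423362
B = 1.005362/3.423362 = 0.293677

Final: 0.293677


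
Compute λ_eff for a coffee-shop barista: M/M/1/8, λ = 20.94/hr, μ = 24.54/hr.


ρ = 0.8533; P_K = (1−ρ)ρ^8/(1−ρ^9) = 0.054242
λ_eff = λ(1 − P_K) = 20.94·(1 − 0.054242) = 20.94·0.945758 = 19.8042 /hr

Final: 19.8042 /hr


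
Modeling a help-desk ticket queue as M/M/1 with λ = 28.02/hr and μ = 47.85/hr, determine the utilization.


ρ = λ/μ = 28.02/47.85 = 0.5856

Final: 0.5856


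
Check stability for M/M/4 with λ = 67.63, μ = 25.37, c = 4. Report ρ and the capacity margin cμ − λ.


Total capacity cμ = 4·25.37 = 101.48/hr
ρ = λ/(cμ) = 67.63/101.48 = 0.6664
Stable ⇔ ρ < 1: YES
Spare capacity = cμ − λ = 101.48 − 67.63 = 33.85/hr

Final: ρ = 0.6664; stable; margin = 33.85/hr


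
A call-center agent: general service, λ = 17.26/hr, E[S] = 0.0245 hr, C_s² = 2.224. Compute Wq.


ρ = λ·E[S] = 17.26·0.0245 = 0.4229
E[S²] = E[S]²(1+C_s²) = 0.0245²·(1+2.224) = 0.001935
Wq = λ·E[S²]/(2(1−ρ)) = 17.26·0.001935/(2·0.5771) = 0.02894 hr

Final: 0.02894 hr


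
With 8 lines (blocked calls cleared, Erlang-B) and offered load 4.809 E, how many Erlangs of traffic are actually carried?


B(8,4.809) = 0.061317 (Erlang-B)
Carried load = a(1 − B) = 4.809·(1 − 0.061317) = 4.809·0.938683 = 4.5141 E

Final: 4.5141 Erlangs


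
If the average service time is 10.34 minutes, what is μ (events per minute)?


μ = 1/(service time) in consistent units.
1 minute = 1 min, so μ = 1/10.34 = 0.09671 per minute

Final: 0.09671 /min


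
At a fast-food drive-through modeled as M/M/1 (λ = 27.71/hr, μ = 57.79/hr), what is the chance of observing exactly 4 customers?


ρ = 27.71/57.79 = 0.4795
P_n = (1−ρ)·ρ^n = (1 − 0.4795)·0.4795^4 = 0.5205·0.052861 = 0.027514

Final: 0.027514


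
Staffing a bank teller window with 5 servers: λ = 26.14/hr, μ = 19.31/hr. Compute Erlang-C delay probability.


a = λ/μ = 1.3537; ρ = a/5 = 0.2707
P₀ = 0.258046 (from M/M/c formula)
C(c,a) = [a^c/(c!(1−ρ))]·P₀ = [4.54587/(120·0.7293)]·0.258046
= 0.05195·0.258046 = 0.013405

Final: 0.013405


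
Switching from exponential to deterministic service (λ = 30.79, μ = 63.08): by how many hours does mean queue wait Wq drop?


ρ = 30.79/63.08 = 0.4881
Wq(M/M/1) = ρ/(μ−λ) = 0.4881/32.29 = 0.01512 hr
Wq(M/D/1) = ρ/(2(μ−λ)) = 0.007558 hr
Savings = 0.01512 − 0.007558 = 0.007558 hr

Final: 0.007558 hr


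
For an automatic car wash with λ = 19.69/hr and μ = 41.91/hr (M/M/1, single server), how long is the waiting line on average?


ρ = 19.69/41.91 = 0.4698
Lq = ρ²/(1−ρ) = 0.2207/0.5302 = 0.4163

Final: 0.4163


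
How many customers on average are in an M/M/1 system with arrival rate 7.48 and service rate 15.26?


ρ = λ/μ = 7.48/15.26 = 0.4902
L = ρ/(1−ρ) = 0.4902/(1 − 0.4902) = 0.4902/0.5098 = 0.9614

Final: 0.9614


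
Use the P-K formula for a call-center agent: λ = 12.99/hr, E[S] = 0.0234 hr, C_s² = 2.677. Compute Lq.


ρ = λ·E[S] = 12.99·0.0234 = 0.3040
Lq = ρ²(1+C_s²)/(2(1−ρ)) = 0.09240·(1+2.677)/(2·0.6960)
= 0.09240·3.6770/1.3921 = 0.24405

Final: 0.24405


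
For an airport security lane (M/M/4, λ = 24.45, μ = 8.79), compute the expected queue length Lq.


a = λ/μ = 2.7816; ρ = a/4 = 0.6954
P₀ = 0.051478
Lq = P₀·a^c·ρ / (c!·(1−ρ)²) = 0.051478·59.86320·0.6954/(24·0.09279)
= 0.96233

Final: 0.96233


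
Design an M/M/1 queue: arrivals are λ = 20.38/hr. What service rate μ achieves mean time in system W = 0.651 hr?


W = 1/(μ−λ) ⇒ μ − λ = 1/W = 1/0.651 = 1.5361
μ = λ + 1/W = 20.38 + 1.5361 = 21.9161 per hr

Final: 21.9161 /hr


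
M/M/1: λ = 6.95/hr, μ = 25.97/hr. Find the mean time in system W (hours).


W = 1/(μ−λ) = 1/(25.97 − 6.95) = 1/19.02 = 0.05258 hr

Final: 0.05258 hr


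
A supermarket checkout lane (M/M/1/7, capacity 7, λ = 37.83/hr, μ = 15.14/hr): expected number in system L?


ρ = 37.83/15.14 = 2.4987
L = ρ[1 − (K+1)ρ^K + Kρ^(K+1)] / [(1−ρ)(1−ρ^(K+1))]
Numerator: 2.4987·(1 − 8·608.097563 + 7·1519.440608) = 14423.134146
Denominator: (-1.4987)·(-1518.440608) = 2275.655046
L = 14423.134146/2275.655046 = 6.3380

Final: 6.3380


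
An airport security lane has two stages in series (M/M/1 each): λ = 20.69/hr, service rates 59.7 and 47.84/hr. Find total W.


Each node sees arrival rate λ = 20.69/hr (tandem ⇒ throughput preserved).
W₁ = 1/(μ₁−λ) = 1/(59.7−20.69) = 0.02563 hr
W₂ = 1/(μ₂−λ) = 1/(47.84−20.69) = 0.03683 hr
W_total = W₁ + W₂ = 0.02563 + 0.03683 = 0.06247 hr

Final: 0.06247 hr


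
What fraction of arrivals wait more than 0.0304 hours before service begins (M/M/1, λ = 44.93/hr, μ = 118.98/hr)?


ρ = 44.93/118.98 = 0.3776
P(Wq > t) = ρ·e^{−(μ−λ)t} = 0.3776·e^{−2.2511}
= 0.3776·0.105281 = 0.039757

Final: 0.039757


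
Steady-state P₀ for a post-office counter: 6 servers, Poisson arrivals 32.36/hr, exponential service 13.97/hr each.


a = λ/μ = 32.36/13.97 = 2.3164; ρ = a/c = 0.3861
Σ_{k=0}^{5} a^k/k! (terms k=0..5) = 1.00000 + 2.31639 + 2.68284 + 2.07150 + 1.19960 + 0.55575 = 9.82608
Tail: a^6/(6!(1−ρ)) = 154.48014/(720·0.6139) = 0.34948
P₀ = 1/(9.82608 + 0.34948) = 1/10.17556 = 0.098275

Final: 0.098275


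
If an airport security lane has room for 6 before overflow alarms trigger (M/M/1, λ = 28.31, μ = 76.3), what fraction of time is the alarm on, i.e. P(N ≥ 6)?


ρ = 28.31/76.3 = 0.3710
P(N ≥ n) = ρ^n = 0.3710^6 = 0.002609

Final: 0.002609


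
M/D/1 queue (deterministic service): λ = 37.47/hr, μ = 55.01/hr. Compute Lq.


ρ = 37.47/55.01 = 0.6811
M/D/1: Lq = ρ²/(2(1−ρ)) = 0.4640/(2·0.3189) = 0.72756

Final: 0.72756


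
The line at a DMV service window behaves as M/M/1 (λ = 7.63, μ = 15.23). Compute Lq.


ρ = 7.63/15.23 = 0.5010
Lq = ρ²/(1−ρ) = 0.2510/0.4990 = 0.5030

Final: 0.5030


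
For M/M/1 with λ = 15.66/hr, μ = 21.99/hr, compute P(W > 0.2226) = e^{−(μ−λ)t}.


W ~ Exponential(μ−λ) for M/M/1.
μ − λ = 21.99 − 15.66 = 6.3300
P(W > t) = e^{−(μ−λ)t} = e^{−1.4091} = 0.244373

Final: 0.244373


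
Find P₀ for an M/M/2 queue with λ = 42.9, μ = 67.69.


a = λ/μ = 42.9/67.69 = 0.6338; ρ = a/c = 0.3169
Σ_{k=0}^{1} a^k/k! (terms k=0..1) = 1.00000 + 0.63377 = 1.63377
Tail: a^2/(2!(1−ρ)) = 0.40167/(2·0.6831) = 0.29400
P₀ = 1/(1.63377 + 0.29400) = 1/1.92777 = 0.518735

Final: 0.518735


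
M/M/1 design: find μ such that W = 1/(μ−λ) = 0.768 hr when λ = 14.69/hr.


W = 1/(μ−λ) ⇒ μ − λ = 1/W = 1/0.768 = 1.3021
μ = λ + 1/W = 14.69 + 1.3021 = 15.9921 per hr

Final: 15.9921 /hr


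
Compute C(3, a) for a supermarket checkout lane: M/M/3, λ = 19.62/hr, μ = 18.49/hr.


a = λ/μ = 1.0611; ρ = a/3 = 0.3537
P₀ = 0.341040 (from M/M/c formula)
C(c,a) = [a^c/(c!(1−ρ))]·P₀ = [1.19478/(6·0.6463)]·0.341040
= 0.30811·0.341040 = 0.105078

Final: 0.105078


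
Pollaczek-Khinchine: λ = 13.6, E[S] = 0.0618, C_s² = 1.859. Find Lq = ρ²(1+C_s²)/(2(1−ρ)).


ρ = λ·E[S] = 13.6·0.0618 = 0.8405
Lq = ρ²(1+C_s²)/(2(1−ρ)) = 0.7064·(1+1.859)/(2·0.1595)
= 0.7064·2.8590/0.3190 = 6.33029

Final: 6.33029


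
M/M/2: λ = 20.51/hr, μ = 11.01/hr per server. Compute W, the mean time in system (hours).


a = 1.8629; ρ = 0.9314; P₀ = 0.035504
Lq = P₀·a^c·ρ/(c!(1−ρ)²) = 12.20218
Wq = Lq/λ = 12.20218/20.51 = 0.59494 hr
W = Wq + 1/μ = 0.59494 + 0.09083 = 0.68576 hr

Final: 0.68576 hr


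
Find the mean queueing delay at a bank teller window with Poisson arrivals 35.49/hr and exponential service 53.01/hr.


ρ = 35.49/53.01 = 0.6695
Wq = ρ/(μ−λ) = 0.6695/(53.01 − 35.49) = 0.6695/17.52 = 0.03821 hr

Final: 0.03821 hr


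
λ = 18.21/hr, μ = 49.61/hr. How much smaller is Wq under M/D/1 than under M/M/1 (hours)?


ρ = 18.21/49.61 = 0.3671
Wq(M/M/1) = ρ/(μ−λ) = 0.3671/31.40 = 0.01169 hr
Wq(M/D/1) = ρ/(2(μ−λ)) = 0.005845 hr
Savings = 0.01169 − 0.005845 = 0.005845 hr

Final: 0.005845 hr


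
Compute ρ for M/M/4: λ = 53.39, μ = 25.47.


ρ = λ/(cμ) = 53.39/(4·25.47) = 53.39/101.88 = 0.5240

Final: 0.5240


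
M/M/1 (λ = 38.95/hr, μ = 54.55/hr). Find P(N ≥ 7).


ρ = 38.95/54.55 = 0.7140
P(N ≥ n) = ρ^n = 0.7140^7 = 0.094621

Final: 0.094621


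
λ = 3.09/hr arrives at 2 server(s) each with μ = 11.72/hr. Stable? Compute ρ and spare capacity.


Total capacity cμ = 2·11.72 = 23.44/hr
ρ = λ/(cμ) = 3.09/23.44 = 0.1318
Stable ⇔ ρ < 1: YES
Spare capacity = cμ − λ = 23.44 − 3.09 = 20.35/hr

Final: ρ = 0.1318; stable; margin = 20.35/hr


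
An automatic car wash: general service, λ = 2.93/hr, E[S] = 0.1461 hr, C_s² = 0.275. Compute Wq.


ρ = λ·E[S] = 2.93·0.1461 = 0.4281
E[S²] = E[S]²(1+C_s²) = 0.1461²·(1+0.275) = 0.027215
Wq = λ·E[S²]/(2(1−ρ)) = 2.93·0.027215/(2·0.5719) = 0.06971 hr

Final: 0.06971 hr


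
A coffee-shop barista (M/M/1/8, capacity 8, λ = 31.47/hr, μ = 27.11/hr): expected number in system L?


ρ = 31.47/27.11 = 1.1608
L = ρ[1 − (K+1)ρ^K + Kρ^(K+1)] / [(1−ρ)(1−ρ^(K+1))]
Numerator: 1.1608·(1 − 9·3.297143 + 8·3.827410) = 2.257801
Denominator: (-0.1608)·(-2.827410) = 0.454722
L = 2.257801/0.454722 = 4.9652

Final: 4.9652


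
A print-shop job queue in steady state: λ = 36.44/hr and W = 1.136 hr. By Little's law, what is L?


L = λW = 36.44·1.136 = 41.3958

Final: 41.3958


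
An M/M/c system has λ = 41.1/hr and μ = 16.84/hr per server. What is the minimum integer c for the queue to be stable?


Stability requires cμ > λ ⇔ c > λ/μ.
λ/μ = 41.1/16.84 = 2.4406
Minimum integer c = ⌊2.4406⌋ + 1 = 3
Check: 3·16.84 = 50.52 > 41.1, while 2·16.84 = 33.68 ≤ 41.1

Final: 3 servers


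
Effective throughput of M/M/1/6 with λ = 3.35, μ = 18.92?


ρ = 0.1771; P_K = (1−ρ)ρ^6/(1−ρ^7) = 0.00002536
λ_eff = λ(1 − P_K) = 3.35·(1 − 0.00002536) = 3.35·0.999975 = 3.3499 /hr

Final: 3.3499 /hr


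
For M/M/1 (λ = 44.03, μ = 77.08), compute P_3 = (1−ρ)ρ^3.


ρ = 44.03/77.08 = 0.5712
P_n = (1−ρ)·ρ^n = (1 − 0.5712)·0.5712^3 = 0.4288·0.186389 = 0.079919

Final: 0.079919


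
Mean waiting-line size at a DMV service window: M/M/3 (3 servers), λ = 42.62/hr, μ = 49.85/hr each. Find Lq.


a = λ/μ = 0.8550; ρ = a/3 = 0.2850
P₀ = 0.422633
Lq = P₀·a^c·ρ / (c!·(1−ρ)²) = 0.422633·0.62495·0.2850/(6·0.51124)
= 0.02454

Final: 0.02454


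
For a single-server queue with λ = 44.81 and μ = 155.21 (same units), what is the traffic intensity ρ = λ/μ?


ρ = λ/μ = 44.81/155.21 = 0.2887

Final: 0.2887


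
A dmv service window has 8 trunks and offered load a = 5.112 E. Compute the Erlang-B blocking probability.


B(c,a) = (a^c/c!) / Σ_{k=0}^{c} a^k/k!
a^8/8! = 11.566614
Σ terms (k=0..8): 1.00000 + 5.11200 + 13.06627 + 22.26493 + 28.45458 + 29.09196 + 24.78635 + 18.10112 + 11.56661 = 153.443818
B = 11.566614/153.443818 = 0.075380

Final: 0.075380


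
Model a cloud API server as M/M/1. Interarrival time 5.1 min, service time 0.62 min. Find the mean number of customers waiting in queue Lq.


λ = 60/5.1 = 11.7647 /hr
μ = 60/0.62 = 96.7742 /hr
ρ = λ/μ = 11.7647/96.7742 = 0.1216
Lq = ρ²/(1−ρ) = 0.01478/0.8784 = 0.01682

Final: 0.01682


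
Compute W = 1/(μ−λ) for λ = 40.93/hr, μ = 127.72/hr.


W = 1/(μ−λ) = 1/(127.72 − 40.93) = 1/86.79 = 0.01152 hr

Final: 0.01152 hr


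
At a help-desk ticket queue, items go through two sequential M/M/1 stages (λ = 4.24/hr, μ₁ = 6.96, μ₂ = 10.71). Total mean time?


Each node sees arrival rate λ = 4.24/hr (tandem ⇒ throughput preserved).
W₁ = 1/(μ₁−λ) = 1/(6.96−4.24) = 0.36765 hr
W₂ = 1/(μ₂−λ) = 1/(10.71−4.24) = 0.15456 hr
W_total = W₁ + W₂ = 0.36765 + 0.15456 = 0.52221 hr

Final: 0.52221 hr


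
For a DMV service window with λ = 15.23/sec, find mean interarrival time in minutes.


Mean interarrival time = 1/λ = 1/15.23 second = 0.06566 second
In minutes: 0.06566 × 0.0166667 = 0.001094 min

Final: 0.001094 min


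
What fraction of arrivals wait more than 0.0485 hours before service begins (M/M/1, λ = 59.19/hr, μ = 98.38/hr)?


ρ = 59.19/98.38 = 0.6016
P(Wq > t) = ρ·e^{−(μ−λ)t} = 0.6016·e^{−1.9007}
= 0.6016·0.149462 = 0.089923

Final: 0.089923


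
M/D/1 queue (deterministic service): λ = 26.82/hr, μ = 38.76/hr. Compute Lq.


ρ = 26.82/38.76 = 0.6920
M/D/1: Lq = ρ²/(2(1−ρ)) = 0.4788/(2·0.3080) = 0.77714

Final: 0.77714


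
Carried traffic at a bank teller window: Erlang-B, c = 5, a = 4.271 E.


B(5,4.271) = 0.223100 (Erlang-B)
Carried load = a(1 − B) = 4.271·(1 − 0.223100) = 4.271·0.776900 = 3.3181 E

Final: 3.3181 Erlangs


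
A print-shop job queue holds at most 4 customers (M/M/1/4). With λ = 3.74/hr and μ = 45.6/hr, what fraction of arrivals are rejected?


ρ = λ/μ = 3.74/45.6 = 0.08202
P_K = (1−ρ)ρ^K/(1−ρ^(K+1)) = (0.9180·0.00004525)/(1 − 0.000003711)
= 0.00004154/0.999996 = 0.00004154

Final: 0.00004154


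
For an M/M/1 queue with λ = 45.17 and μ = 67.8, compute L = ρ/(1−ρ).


ρ = λ/μ = 45.17/67.8 = 0.6662
L = ρ/(1−ρ) = 0.6662/(1 − 0.6662) = 0.6662/0.3338 = 1.9960

Final: 1.9960


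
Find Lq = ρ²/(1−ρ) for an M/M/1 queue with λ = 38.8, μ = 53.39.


ρ = 38.8/53.39 = 0.7267
Lq = ρ²/(1−ρ) = 0.5281/0.2733 = 1.9326

Final: 1.9326


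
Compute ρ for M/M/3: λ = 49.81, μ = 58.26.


ρ = λ/(cμ) = 49.81/(3·58.26) = 49.81/174.78 = 0.2850

Final: 0.2850


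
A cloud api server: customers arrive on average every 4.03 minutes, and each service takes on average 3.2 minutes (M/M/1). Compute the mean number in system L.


λ = 60/4.03 = 14.8883 /hr
μ = 60/3.2 = 18.7500 /hr
ρ = λ/μ = 14.8883/18.7500 = 0.7940
L = ρ/(1−ρ) = 0.7940/0.2060 = 3.8554

Final: 3.8554


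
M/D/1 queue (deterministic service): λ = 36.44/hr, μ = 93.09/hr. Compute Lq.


ρ = 36.44/93.09 = 0.3914
M/D/1: Lq = ρ²/(2(1−ρ)) = 0.1532/(2·0.6086) = 0.12590

Final: 0.12590


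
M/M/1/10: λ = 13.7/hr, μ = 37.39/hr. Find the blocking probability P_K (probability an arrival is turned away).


ρ = λ/μ = 13.7/37.39 = 0.3664
P_K = (1−ρ)ρ^K/(1−ρ^(K+1)) = (0.6336·0.00004362)/(1 − 0.00001598)
= 0.00002764/0.999984 = 0.00002764

Final: 0.00002764


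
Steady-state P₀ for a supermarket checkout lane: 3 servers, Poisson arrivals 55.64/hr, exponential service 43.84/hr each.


a = λ/μ = 55.64/43.84 = 1.2692; ρ = a/c = 0.4231
Σ_{k=0}^{2} a^k/k! (terms k=0..2) = 1.00000 + 1.26916 + 0.80538 = 3.07454
Tail: a^3/(3!(1−ρ)) = 2.04432/(6·0.5769) = 0.59056
P₀ = 1/(3.07454 + 0.59056) = 1/3.66510 = 0.272844

Final: 0.272844


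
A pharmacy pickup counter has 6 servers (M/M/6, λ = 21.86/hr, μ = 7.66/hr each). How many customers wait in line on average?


a = λ/μ = 2.8538; ρ = a/6 = 0.4756
P₀ = 0.056912
Lq = P₀·a^c·ρ / (c!·(1−ρ)²) = 0.056912·540.16735·0.4756/(720·0.27496)
= 0.07386

Final: 0.07386


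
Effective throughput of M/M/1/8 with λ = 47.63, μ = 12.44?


ρ = 3.8288; P_K = (1−ρ)ρ^8/(1−ρ^9) = 0.738824
λ_eff = λ(1 − P_K) = 47.63·(1 − 0.738824) = 47.63·0.261176 = 12.4398 /hr

Final: 12.4398 /hr


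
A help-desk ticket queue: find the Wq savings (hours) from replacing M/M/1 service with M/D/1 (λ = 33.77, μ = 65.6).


ρ = 33.77/65.6 = 0.5148
Wq(M/M/1) = ρ/(μ−λ) = 0.5148/31.83 = 0.01617 hr
Wq(M/D/1) = ρ/(2(μ−λ)) = 0.008086 hr
Savings = 0.01617 − 0.008086 = 0.008086 hr

Final: 0.008086 hr


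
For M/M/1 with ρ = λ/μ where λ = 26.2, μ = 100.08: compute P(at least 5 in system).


ρ = 26.2/100.08 = 0.2618
P(N ≥ n) = ρ^n = 0.2618^5 = 0.001230

Final: 0.001230


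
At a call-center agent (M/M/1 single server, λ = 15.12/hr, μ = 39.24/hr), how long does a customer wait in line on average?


ρ = 15.12/39.24 = 0.3853
Wq = ρ/(μ−λ) = 0.3853/(39.24 − 15.12) = 0.3853/24.12 = 0.01598 hr

Final: 0.01598 hr


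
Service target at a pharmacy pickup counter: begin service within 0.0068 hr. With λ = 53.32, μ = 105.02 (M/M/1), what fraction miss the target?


ρ = 53.32/105.02 = 0.5077
P(Wq > t) = ρ·e^{−(μ−λ)t} = 0.5077·e^{−0.3516}
= 0.5077·0.703590 = 0.357221

Final: 0.357221


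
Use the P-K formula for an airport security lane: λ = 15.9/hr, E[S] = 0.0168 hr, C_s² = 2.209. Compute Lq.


ρ = λ·E[S] = 15.9·0.0168 = 0.2671
Lq = ρ²(1+C_s²)/(2(1−ρ)) = 0.07135·(1+2.209)/(2·0.7329)
= 0.07135·3.2090/1.4658 = 0.15621

Final: 0.15621


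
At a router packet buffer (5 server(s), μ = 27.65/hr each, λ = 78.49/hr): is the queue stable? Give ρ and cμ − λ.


Total capacity cμ = 5·27.65 = 138.25/hr
ρ = λ/(cμ) = 78.49/138.25 = 0.5677
Stable ⇔ ρ < 1: YES
Spare capacity = cμ − λ = 138.25 − 78.49 = 59.76/hr

Final: ρ = 0.5677; stable; margin = 59.76/hr


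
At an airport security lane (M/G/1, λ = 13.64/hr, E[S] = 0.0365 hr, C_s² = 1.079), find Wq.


ρ = λ·E[S] = 13.64·0.0365 = 0.4979
E[S²] = E[S]²(1+C_s²) = 0.0365²·(1+1.079) = 0.002770
Wq = λ·E[S²]/(2(1−ρ)) = 13.64·0.002770/(2·0.5021) = 0.03762 hr

Final: 0.03762 hr


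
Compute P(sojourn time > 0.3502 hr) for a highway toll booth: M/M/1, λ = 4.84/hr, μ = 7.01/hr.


W ~ Exponential(μ−λ) for M/M/1.
μ − λ = 7.01 − 4.84 = 2.1700
P(W > t) = e^{−(μ−λ)t} = e^{−0.7599} = 0.467697

Final: 0.467697


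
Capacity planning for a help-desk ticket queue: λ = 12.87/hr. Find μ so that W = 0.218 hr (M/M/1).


W = 1/(μ−λ) ⇒ μ − λ = 1/W = 1/0.218 = 4.5872
μ = λ + 1/W = 12.87 + 4.5872 = 17.4572 per hr

Final: 17.4572 /hr


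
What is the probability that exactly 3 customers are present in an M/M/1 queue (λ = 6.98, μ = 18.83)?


ρ = 6.98/18.83 = 0.3707
P_n = (1−ρ)·ρ^n = (1 − 0.3707)·0.3707^3 = 0.6293·0.050935 = 0.032054

Final: 0.032054


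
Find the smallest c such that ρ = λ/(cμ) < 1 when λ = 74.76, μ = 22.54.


Stability requires cμ > λ ⇔ c > λ/μ.
λ/μ = 74.76/22.54 = 3.3168
Minimum integer c = ⌊3.3168⌋ + 1 = 4
Check: 4·22.54 = 90.16 > 74.76, while 3·22.54 = 67.62 ≤ 74.76

Final: 4 servers


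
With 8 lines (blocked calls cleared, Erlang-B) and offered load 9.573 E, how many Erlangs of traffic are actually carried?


B(8,9.573) = 0.317903 (Erlang-B)
Carried load = a(1 − B) = 9.573·(1 − 0.317903) = 9.573·0.682097 = 6.5297 E

Final: 6.5297 Erlangs


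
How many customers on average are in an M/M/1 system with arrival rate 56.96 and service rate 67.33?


ρ = λ/μ = 56.96/67.33 = 0.8460
L = ρ/(1−ρ) = 0.8460/(1 − 0.8460) = 0.8460/0.1540 = 5.4928

Final: 5.4928


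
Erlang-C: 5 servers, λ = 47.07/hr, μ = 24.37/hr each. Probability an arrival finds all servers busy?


a = λ/μ = 1.9315; ρ = a/5 = 0.3863
P₀ = 0.144039 (from M/M/c formula)
C(c,a) = [a^c/(c!(1−ρ))]·P₀ = [26.88087/(120·0.6137)]·0.144039
= 0.36501·0.144039 = 0.052575

Final: 0.052575


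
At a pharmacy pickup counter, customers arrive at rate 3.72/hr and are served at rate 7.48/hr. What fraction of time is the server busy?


ρ = λ/μ = 3.72/7.48 = 0.4973

Final: 0.4973


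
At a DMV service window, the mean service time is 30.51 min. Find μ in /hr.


μ = 1/(service time) in consistent units.
1 hour = 60 min, so μ = 60/30.51 = 1.9666 per hour

Final: 1.9666 /hr


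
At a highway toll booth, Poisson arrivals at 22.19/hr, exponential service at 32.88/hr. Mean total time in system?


W = 1/(μ−λ) = 1/(32.88 − 22.19) = 1/10.69 = 0.09355 hr

Final: 0.09355 hr


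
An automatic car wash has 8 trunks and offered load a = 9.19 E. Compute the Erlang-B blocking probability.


B(c,a) = (a^c/c!) / Σ_{k=0}^{c} a^k/k!
a^8/8! = 1261.837900
Σ terms (k=0..8): 1.00000 + 9.19000 + 42.22805 + 129.35859 + 297.20137 + 546.25611 + 836.68228 + 1098.44431 + 1261.83790 = 4222.198616
B = 1261.837900/4222.198616 = 0.298858

Final: 0.298858


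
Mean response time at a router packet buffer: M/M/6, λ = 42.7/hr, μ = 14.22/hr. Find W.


a = 3.0028; ρ = 0.5005; P₀ = 0.048818
Lq = P₀·a^c·ρ/(c!(1−ρ)²) = 0.09969
Wq = Lq/λ = 0.09969/42.7 = 0.002335 hr
W = Wq + 1/μ = 0.002335 + 0.07032 = 0.07266 hr

Final: 0.07266 hr


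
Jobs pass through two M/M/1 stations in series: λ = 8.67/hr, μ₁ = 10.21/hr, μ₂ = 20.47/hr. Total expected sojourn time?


Each node sees arrival rate λ = 8.67/hr (tandem ⇒ throughput preserved).
W₁ = 1/(μ₁−λ) = 1/(10.21−8.67) = 0.64935 hr
W₂ = 1/(μ₂−λ) = 1/(20.47−8.67) = 0.08475 hr
W_total = W₁ + W₂ = 0.64935 + 0.08475 = 0.73410 hr

Final: 0.73410 hr


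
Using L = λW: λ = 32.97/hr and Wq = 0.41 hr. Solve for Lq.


Lq = λWq = 32.97·0.41 = 13.5177

Final: 13.5177


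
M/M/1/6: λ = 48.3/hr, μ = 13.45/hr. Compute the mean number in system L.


ρ = 48.3/13.45 = 3.5911
L = ρ[1 − (K+1)ρ^K + Kρ^(K+1)] / [(1−ρ)(1−ρ^(K+1))]
Numerator: 3.5911·(1 − 7·2144.613712 + 6·7701.475264) = 112032.857657
Denominator: (-2.5911)·(-7700.475264) = 19952.532563
L = 112032.857657/19952.532563 = 5.6150

Final: 5.6150


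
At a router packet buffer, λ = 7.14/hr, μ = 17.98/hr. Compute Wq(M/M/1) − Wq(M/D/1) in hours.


ρ = 7.14/17.98 = 0.3971
Wq(M/M/1) = ρ/(μ−λ) = 0.3971/10.84 = 0.03663 hr
Wq(M/D/1) = ρ/(2(μ−λ)) = 0.01832 hr
Savings = 0.03663 − 0.01832 = 0.01832 hr

Final: 0.01832 hr


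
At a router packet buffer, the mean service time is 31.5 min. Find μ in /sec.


μ = 1/(service time) in consistent units.
1 second = 0.0166667 min, so μ = 0.0166667/31.5 = 0.0005291 per second

Final: 0.0005291 /sec


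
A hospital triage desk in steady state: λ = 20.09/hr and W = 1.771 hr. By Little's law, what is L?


L = λW = 20.09·1.771 = 35.5794

Final: 35.5794


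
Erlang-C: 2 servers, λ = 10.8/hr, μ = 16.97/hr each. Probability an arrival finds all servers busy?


a = λ/μ = 0.6364; ρ = a/2 = 0.3182
P₀ = 0.517211 (from M/M/c formula)
C(c,a) = [a^c/(c!(1−ρ))]·P₀ = [0.40503/(2·0.6818)]·0.517211
= 0.29703·0.517211 = 0.153628

Final: 0.153628


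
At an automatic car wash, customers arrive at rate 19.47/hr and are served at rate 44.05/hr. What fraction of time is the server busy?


ρ = λ/μ = 19.47/44.05 = 0.4420

Final: 0.4420


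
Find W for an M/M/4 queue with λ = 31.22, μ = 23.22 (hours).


a = 1.3445; ρ = 0.3361; P₀ = 0.259160
Lq = P₀·a^c·ρ/(c!(1−ρ)²) = 0.02691
Wq = Lq/λ = 0.02691/31.22 = 0.0008621 hr
W = Wq + 1/μ = 0.0008621 + 0.04307 = 0.04393 hr

Final: 0.04393 hr


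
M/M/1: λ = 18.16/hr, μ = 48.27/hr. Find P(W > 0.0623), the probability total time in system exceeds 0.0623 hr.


W ~ Exponential(μ−λ) for M/M/1.
μ − λ = 48.27 − 18.16 = 30.1100
P(W > t) = e^{−(μ−λ)t} = e^{−1.8759} = 0.153224

Final: 0.153224


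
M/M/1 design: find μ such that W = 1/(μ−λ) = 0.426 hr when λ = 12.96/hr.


W = 1/(μ−λ) ⇒ μ − λ = 1/W = 1/0.426 = 2.3474
μ = λ + 1/W = 12.96 + 2.3474 = 15.3074 per hr

Final: 15.3074 /hr


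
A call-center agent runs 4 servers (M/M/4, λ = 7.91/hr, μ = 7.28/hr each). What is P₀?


a = λ/μ = 7.91/7.28 = 1.0865; ρ = a/c = 0.2716
Σ_{k=0}^{3} a^k/k! (terms k=0..3) = 1.00000 + 1.08654 + 0.59028 + 0.21379 = 2.89061
Tail: a^4/(4!(1−ρ)) = 1.39374/(24·0.7284) = 0.07973
P₀ = 1/(2.89061 + 0.07973) = 1/2.97034 = 0.336662

Final: 0.336662


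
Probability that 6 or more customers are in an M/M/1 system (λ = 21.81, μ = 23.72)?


ρ = 21.81/23.72 = 0.9195
P(N ≥ n) = ρ^n = 0.9195^6 = 0.604291

Final: 0.604291


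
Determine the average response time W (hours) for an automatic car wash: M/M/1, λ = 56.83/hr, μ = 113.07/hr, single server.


W = 1/(μ−λ) = 1/(113.07 − 56.83) = 1/56.24 = 0.01778 hr

Final: 0.01778 hr


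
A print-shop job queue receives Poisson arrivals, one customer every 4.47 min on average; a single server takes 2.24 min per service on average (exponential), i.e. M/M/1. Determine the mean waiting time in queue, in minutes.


λ = 60/4.47 = 13.4228 /hr
μ = 60/2.24 = 26.7857 /hr
ρ = λ/μ = 13.4228/26.7857 = 0.5011
Wq = ρ/(μ−λ) = 0.5011/(26.7857−13.4228) = 0.03750 hr
In minutes: 0.03750·60 = 2.250 min

Final: 2.250 min


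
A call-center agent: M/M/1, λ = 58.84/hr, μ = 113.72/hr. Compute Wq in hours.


ρ = 58.84/113.72 = 0.5174
Wq = ρ/(μ−λ) = 0.5174/(113.72 − 58.84) = 0.5174/54.88 = 0.009428 hr

Final: 0.009428 hr


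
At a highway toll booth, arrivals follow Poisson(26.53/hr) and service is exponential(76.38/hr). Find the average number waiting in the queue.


ρ = 26.53/76.38 = 0.3473
Lq = ρ²/(1−ρ) = 0.1206/0.6527 = 0.1849

Final: 0.1849


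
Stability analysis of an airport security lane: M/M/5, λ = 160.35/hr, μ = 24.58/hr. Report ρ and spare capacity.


Total capacity cμ = 5·24.58 = 122.90/hr
ρ = λ/(cμ) = 160.35/122.90 = 1.3047
Stable ⇔ ρ < 1: NO
Spare capacity = cμ − λ = 122.90 − 160.35 = -37.45/hr

Final: ρ = 1.3047; unstable; margin = -37.45/hr


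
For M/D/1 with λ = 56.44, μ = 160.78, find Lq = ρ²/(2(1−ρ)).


ρ = 56.44/160.78 = 0.3510
M/D/1: Lq = ρ²/(2(1−ρ)) = 0.1232/(2·0.6490) = 0.09494

Final: 0.09494


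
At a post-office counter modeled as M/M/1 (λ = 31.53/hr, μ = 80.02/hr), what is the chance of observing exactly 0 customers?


ρ = 31.53/80.02 = 0.3940
P_n = (1−ρ)·ρ^n = (1 − 0.3940)·0.3940^0 = 0.6060·1.000000 = 0.605974

Final: 0.605974


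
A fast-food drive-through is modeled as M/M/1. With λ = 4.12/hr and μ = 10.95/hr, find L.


ρ = λ/μ = 4.12/10.95 = 0.3763
L = ρ/(1−ρ) = 0.3763/(1 − 0.3763) = 0.3763/0.6237 = 0.6032

Final: 0.6032


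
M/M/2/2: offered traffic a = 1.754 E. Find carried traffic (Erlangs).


B(2,1.754) = 0.358380 (Erlang-B)
Carried load = a(1 − B) = 1.754·(1 − 0.358380) = 1.754·0.641620 = 1.1254 E

Final: 1.1254 Erlangs


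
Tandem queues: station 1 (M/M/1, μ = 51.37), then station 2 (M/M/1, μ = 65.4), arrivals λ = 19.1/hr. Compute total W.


Each node sees arrival rate λ = 19.1/hr (tandem ⇒ throughput preserved).
W₁ = 1/(μ₁−λ) = 1/(51.37−19.1) = 0.03099 hr
W₂ = 1/(μ₂−λ) = 1/(65.4−19.1) = 0.02160 hr
W_total = W₁ + W₂ = 0.03099 + 0.02160 = 0.05259 hr

Final: 0.05259 hr


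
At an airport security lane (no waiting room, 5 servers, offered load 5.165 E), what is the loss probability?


B(c,a) = (a^c/c!) / Σ_{k=0}^{c} a^k/k!
a^5/5! = 30.631649
Σ terms (k=0..5): 1.00000 + 5.16500 + 13.33861 + 22.96464 + 29.65310 + 30.63165 = 102.753004
B = 30.631649/102.753004 = 0.298110

Final: 0.298110


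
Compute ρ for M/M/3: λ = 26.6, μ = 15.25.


ρ = λ/(cμ) = 26.6/(3·15.25) = 26.6/45.75 = 0.5814

Final: 0.5814


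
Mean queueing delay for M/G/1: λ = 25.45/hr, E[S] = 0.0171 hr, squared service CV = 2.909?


ρ = λ·E[S] = 25.45·0.0171 = 0.4352
E[S²] = E[S]²(1+C_s²) = 0.0171²·(1+2.909) = 0.001143
Wq = λ·E[S²]/(2(1−ρ)) = 25.45·0.001143/(2·0.5648) = 0.02575 hr

Final: 0.02575 hr


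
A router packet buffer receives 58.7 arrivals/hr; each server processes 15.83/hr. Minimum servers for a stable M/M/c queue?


Stability requires cμ > λ ⇔ c > λ/μ.
λ/μ = 58.7/15.83 = 3.7081
Minimum integer c = ⌊3.7081⌋ + 1 = 4
Check: 4·15.83 = 63.32 > 58.7, while 3·15.83 = 47.49 ≤ 58.7

Final: 4 servers


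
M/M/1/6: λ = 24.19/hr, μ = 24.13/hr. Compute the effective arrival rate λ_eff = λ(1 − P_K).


ρ = 1.0025; P_K = (1−ρ)ρ^6/(1−ρ^7) = 0.143924
λ_eff = λ(1 − P_K) = 24.19·(1 − 0.143924) = 24.19·0.856076 = 20.7085 /hr

Final: 20.7085 /hr


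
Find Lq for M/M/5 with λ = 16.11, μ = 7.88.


a = λ/μ = 2.0444; ρ = a/5 = 0.4089
P₀ = 0.128373
Lq = P₀·a^c·ρ / (c!·(1−ρ)²) = 0.128373·35.71467·0.4089/(120·0.34942)
= 0.04471

Final: 0.04471


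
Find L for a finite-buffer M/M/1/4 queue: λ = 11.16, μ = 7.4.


ρ = 11.16/7.4 = 1.5081
L = ρ[1 − (K+1)ρ^K + Kρ^(K+1)] / [(1−ρ)(1−ρ^(K+1))]
Numerator: 1.5081·(1 − 5·5.172850 + 4·7.801217) = 9.562338
Denominator: (-0.5081)·(-6.801217) = 3.455754
L = 9.562338/3.455754 = 2.7671

Final: 2.7671


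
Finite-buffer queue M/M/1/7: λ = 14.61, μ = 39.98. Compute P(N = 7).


ρ = λ/μ = 14.61/39.98 = 0.3654
P_K = (1−ρ)ρ^K/(1−ρ^(K+1)) = (0.6346·0.0008703)/(1 − 0.0003180)
= 0.0005522/0.999682 = 0.0005524

Final: 0.0005524


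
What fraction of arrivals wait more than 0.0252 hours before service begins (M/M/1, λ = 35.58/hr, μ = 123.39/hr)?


ρ = 35.58/123.39 = 0.2884
P(Wq > t) = ρ·e^{−(μ−λ)t} = 0.2884·e^{−2.2128}
= 0.2884·0.109393 = 0.031544

Final: 0.031544


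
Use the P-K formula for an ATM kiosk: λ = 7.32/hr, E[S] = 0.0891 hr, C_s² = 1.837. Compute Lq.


ρ = λ·E[S] = 7.32·0.0891 = 0.6522
Lq = ρ²(1+C_s²)/(2(1−ρ)) = 0.4254·(1+1.837)/(2·0.3478)
= 0.4254·2.8370/0.6956 = 1.73497

Final: 1.73497


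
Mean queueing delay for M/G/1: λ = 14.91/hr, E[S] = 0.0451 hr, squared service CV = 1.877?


ρ = λ·E[S] = 14.91·0.0451 = 0.6724
E[S²] = E[S]²(1+C_s²) = 0.0451²·(1+1.877) = 0.005852
Wq = λ·E[S²]/(2(1−ρ)) = 14.91·0.005852/(2·0.3276) = 0.13318 hr

Final: 0.13318 hr


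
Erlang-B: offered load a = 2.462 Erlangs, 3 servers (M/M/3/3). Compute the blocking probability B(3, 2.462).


B(c,a) = (a^c/c!) / Σ_{k=0}^{c} a^k/k!
a^3/3! = 2.487213
Σ terms (k=0..3): 1.00000 + 2.46200 + 3.03072 + 2.48721 = 8.979935
B = 2.487213/8.979935 = 0.276974

Final: 0.276974


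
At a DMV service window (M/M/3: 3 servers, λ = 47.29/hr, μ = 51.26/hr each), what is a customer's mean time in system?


a = 0.9226; ρ = 0.3075; P₀ = 0.394154
Lq = P₀·a^c·ρ/(c!(1−ρ)²) = 0.03308
Wq = Lq/λ = 0.03308/47.29 = 0.0006995 hr
W = Wq + 1/μ = 0.0006995 + 0.01951 = 0.02021 hr

Final: 0.02021 hr


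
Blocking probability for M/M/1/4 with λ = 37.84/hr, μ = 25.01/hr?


ρ = λ/μ = 37.84/25.01 = 1.5130
P_K = (1−ρ)ρ^K/(1−ρ^(K+1)) = (-0.5130·5.240223)/(1 − 7.928430)
= -2.688207/-6.928430 = 0.387997

Final: 0.387997


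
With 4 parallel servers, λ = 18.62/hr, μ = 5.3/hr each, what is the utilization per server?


ρ = λ/(cμ) = 18.62/(4·5.3) = 18.62/21.20 = 0.8783

Final: 0.8783


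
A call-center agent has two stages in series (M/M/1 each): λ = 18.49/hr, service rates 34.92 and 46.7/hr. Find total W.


Each node sees arrival rate λ = 18.49/hr (tandem ⇒ throughput preserved).
W₁ = 1/(μ₁−λ) = 1/(34.92−18.49) = 0.06086 hr
W₂ = 1/(μ₂−λ) = 1/(46.7−18.49) = 0.03545 hr
W_total = W₁ + W₂ = 0.06086 + 0.03545 = 0.09631 hr

Final: 0.09631 hr
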